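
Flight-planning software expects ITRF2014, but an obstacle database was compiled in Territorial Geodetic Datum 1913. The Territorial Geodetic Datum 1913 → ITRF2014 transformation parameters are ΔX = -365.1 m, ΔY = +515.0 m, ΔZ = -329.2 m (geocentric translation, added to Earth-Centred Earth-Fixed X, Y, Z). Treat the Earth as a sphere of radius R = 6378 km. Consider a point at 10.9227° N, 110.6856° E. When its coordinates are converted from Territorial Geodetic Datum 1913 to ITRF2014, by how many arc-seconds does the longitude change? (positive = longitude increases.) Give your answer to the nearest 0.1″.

sin φ = 0.189484, cos φ = 0.981884, sin λ = 0.935533, cos λ = -0.353240.
East component: ΔE = −sin λ·ΔX + cos λ·ΔY = −(0.935533)(-365.1) + (-0.353240)(515.0) = 159.64 m.
1° of latitude spans πR/180 = 111317 m; at latitude φ, 1° of longitude spans that × cos φ = 109300.4 m, so Δλ = 159.64 / 109300.4 × 3600 = 5.258″.

Δλ = 5.3″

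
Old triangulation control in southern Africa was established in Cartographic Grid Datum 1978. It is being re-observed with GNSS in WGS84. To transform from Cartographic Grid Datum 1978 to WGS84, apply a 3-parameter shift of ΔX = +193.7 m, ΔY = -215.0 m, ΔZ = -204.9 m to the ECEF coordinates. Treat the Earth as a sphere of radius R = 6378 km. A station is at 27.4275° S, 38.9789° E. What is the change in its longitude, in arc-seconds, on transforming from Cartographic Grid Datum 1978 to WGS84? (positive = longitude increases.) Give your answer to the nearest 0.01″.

sin φ = -0.460626, cos φ = 0.887594, sin λ = 0.629034, cos λ = 0.777378.
East component: ΔE = −sin λ·ΔX + cos λ·ΔY = −(0.629034)(193.7) + (0.777378)(-215.0) = -288.98 m.
1° of latitude spans πR/180 = 111317 m; at latitude φ, 1° of longitude spans that × cos φ = 98804.4 m, so Δλ = -288.98 / 98804.4 × 3600 = -10.529″.

Δλ = -10.53″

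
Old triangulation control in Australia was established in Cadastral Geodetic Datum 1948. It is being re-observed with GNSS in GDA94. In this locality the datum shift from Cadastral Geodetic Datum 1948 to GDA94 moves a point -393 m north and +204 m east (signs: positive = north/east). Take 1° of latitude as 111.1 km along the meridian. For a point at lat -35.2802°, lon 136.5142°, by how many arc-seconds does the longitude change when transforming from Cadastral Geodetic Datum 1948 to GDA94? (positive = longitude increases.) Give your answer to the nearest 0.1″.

At latitude -35.2802°, cos φ = 0.816337.
1° of longitude at this latitude = 111.1 × cos φ = 90.70 km, so Δλ = 204.0 / 90695.1 = 0.0022493° = 8.097″.

Δλ = 8.1″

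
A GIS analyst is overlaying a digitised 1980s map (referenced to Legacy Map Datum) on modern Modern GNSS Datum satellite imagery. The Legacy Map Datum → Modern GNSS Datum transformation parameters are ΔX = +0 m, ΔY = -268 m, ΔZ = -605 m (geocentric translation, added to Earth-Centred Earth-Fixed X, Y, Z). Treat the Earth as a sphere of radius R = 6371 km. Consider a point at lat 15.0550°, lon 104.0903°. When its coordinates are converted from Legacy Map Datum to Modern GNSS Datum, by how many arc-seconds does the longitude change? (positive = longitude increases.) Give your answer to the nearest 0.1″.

sin φ = 0.259746, cos φ = 0.965677, sin λ = 0.969913, cos λ = -0.243451.
East component: ΔE = −sin λ·ΔX + cos λ·ΔY = −(0.969913)(0) + (-0.243451)(-268) = 65.24 m.
1° of latitude spans πR/180 = 111195 m; at latitude φ, 1° of longitude spans that × cos φ = 107378.4 m, so Δλ = 65.24 / 107378.4 × 3600 = 2.187″.

Δλ = 2.2″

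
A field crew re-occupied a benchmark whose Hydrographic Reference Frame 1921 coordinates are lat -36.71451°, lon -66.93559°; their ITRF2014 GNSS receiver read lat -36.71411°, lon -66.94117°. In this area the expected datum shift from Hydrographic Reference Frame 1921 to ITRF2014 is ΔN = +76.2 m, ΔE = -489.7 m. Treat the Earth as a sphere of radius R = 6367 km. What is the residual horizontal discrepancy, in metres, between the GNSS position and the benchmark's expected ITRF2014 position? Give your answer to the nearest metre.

33 m

Observed coordinate differences: Δφ = +0.00040°, Δλ = -0.00558°.
Converting to metres (1° lat = 111125 m, cos φ = 0.801624): observed ΔN = 44.5 m, observed ΔE = -497.1 m.
Subtracting the expected shift leaves a residual of 44.5 − (76.2) = -31.7 m north and -497.1 − (-489.7) = -7.4 m east.
Residual distance = √((-31.7)² + (-7.4)²) = 32.6 m.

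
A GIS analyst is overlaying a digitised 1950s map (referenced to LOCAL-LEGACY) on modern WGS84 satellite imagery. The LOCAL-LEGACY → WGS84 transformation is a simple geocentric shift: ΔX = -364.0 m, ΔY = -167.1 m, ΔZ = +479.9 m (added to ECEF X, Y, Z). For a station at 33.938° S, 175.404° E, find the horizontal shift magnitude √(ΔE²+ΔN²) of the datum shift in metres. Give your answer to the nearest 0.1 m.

624.7 m

At φ = -33.938°, λ = 175.404°: sin φ = -0.558295, cos φ = 0.829642, sin λ = 0.080129, cos λ = -0.996784.
ΔE = −sin λ·ΔX + cos λ·ΔY = −(0.080129)·(-364.0) + (-0.996784)·(-167.1) = 195.73 m.
ΔN = −sin φ cos λ·ΔX − sin φ sin λ·ΔY + cos φ·ΔZ = −(-0.558295)(-0.996784)(-364.0) − (-0.558295)(0.080129)(-167.1) + (0.829642)(479.9) = 593.24 m.
Horizontal magnitude = √(ΔE² + ΔN²) = √(195.73² + 593.24²) = 624.69 m.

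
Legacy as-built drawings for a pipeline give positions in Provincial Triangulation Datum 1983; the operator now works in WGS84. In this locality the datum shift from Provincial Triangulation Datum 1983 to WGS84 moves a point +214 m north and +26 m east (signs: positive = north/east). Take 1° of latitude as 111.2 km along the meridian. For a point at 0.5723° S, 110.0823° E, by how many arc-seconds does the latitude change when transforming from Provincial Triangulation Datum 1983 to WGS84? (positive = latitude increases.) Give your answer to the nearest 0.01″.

1° of latitude = 111.2 km, so Δφ = 214.0 / 111200 = 0.0019245° = 6.928″.

Δφ = 6.93″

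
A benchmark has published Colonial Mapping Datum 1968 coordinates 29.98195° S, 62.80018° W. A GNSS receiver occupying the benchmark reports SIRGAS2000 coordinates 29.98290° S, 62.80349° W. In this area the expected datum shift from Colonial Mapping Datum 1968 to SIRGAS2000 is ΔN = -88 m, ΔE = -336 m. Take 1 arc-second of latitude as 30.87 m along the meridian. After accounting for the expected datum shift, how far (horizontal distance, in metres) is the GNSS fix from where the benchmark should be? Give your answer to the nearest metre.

Observed coordinate differences: Δφ = -0.00095°, Δλ = -0.00331°.
Converting to metres (1° lat = 111132 m, cos φ = 0.866183): observed ΔN = -105.6 m, observed ΔE = -318.6 m.
Subtracting the expected shift leaves a residual of -105.6 − (-88) = -17.6 m north and -318.6 − (-336) = 17.4 m east.
Residual distance = √((-17.6)² + 17.4²) = 24.7 m.

25 m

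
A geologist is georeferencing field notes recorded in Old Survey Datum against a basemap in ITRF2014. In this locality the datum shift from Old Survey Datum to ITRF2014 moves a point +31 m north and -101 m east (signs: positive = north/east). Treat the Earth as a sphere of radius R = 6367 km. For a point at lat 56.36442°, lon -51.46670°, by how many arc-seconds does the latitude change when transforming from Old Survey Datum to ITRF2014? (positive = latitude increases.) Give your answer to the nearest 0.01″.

On a sphere of radius R, 1 rad of latitude = R, so Δφ = ΔN / R = 31.0 / 6367000 = 4.8689e-06 rad = 1.004″.

Δφ = 1.00″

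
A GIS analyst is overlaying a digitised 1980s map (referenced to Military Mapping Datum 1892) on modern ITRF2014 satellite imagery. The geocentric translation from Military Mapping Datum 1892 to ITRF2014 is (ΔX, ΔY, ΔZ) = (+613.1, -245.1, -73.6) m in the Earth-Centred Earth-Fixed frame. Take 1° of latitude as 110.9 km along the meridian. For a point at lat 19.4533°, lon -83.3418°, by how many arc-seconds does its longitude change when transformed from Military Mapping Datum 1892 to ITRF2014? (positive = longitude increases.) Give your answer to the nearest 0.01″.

Δλ = 19.99″

sin φ = 0.333038, cos φ = 0.942913, sin λ = -0.993256, cos λ = 0.115946.
East component: ΔE = −sin λ·ΔX + cos λ·ΔY = −(-0.993256)(613.1) + (0.115946)(-245.1) = 580.55 m.
1° of latitude spans 110900 m; at latitude φ, 1° of longitude spans that × cos φ = 104569.1 m, so Δλ = 580.55 / 104569.1 × 3600 = 19.986″.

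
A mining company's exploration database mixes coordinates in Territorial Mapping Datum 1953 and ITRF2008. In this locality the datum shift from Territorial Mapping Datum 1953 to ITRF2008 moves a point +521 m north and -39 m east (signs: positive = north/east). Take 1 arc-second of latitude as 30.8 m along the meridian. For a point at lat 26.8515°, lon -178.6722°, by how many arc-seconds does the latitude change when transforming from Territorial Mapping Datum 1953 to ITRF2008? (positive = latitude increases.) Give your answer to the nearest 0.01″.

1″ of latitude = 30.80 m, so Δφ = 521.0 / 30.80 = 16.916″.

Δφ = 16.92″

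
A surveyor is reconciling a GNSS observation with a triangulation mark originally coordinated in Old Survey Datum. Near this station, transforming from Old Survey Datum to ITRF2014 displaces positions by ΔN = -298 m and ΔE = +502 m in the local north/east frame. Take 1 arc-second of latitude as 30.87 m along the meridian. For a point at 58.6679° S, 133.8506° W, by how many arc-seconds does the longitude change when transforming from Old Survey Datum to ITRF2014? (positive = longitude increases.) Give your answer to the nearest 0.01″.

At latitude -58.6679°, cos φ = 0.519998.
1″ of longitude at this latitude = 30.87 × cos φ = 16.0523 m, so Δλ = 502.0 / 16.0523 = 31.273″.

Δλ = 31.27″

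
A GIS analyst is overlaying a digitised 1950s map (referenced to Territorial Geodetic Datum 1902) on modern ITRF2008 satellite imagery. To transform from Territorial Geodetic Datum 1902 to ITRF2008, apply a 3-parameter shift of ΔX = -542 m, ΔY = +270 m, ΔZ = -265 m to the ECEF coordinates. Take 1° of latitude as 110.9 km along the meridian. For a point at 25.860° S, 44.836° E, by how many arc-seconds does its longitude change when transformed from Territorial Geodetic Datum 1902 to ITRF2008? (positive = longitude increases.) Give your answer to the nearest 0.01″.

sin φ = -0.436174, cos φ = 0.899863, sin λ = 0.705080, cos λ = 0.709128.
East component: ΔE = −sin λ·ΔX + cos λ·ΔY = −(0.705080)(-542) + (0.709128)(270) = 573.62 m.
1° of latitude spans 110900 m; at latitude φ, 1° of longitude spans that × cos φ = 99794.8 m, so Δλ = 573.62 / 99794.8 × 3600 = 20.693″.

Δλ = 20.69″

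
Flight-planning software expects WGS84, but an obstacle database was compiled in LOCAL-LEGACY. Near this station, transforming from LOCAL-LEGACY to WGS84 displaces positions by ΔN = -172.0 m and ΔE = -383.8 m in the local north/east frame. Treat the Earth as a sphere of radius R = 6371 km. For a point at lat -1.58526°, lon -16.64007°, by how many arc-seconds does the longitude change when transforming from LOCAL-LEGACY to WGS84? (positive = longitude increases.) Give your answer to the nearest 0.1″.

At latitude -1.58526°, cos φ = 0.999617.
One radian of longitude at latitude φ spans R cos φ, so Δλ = ΔE / (R cos φ) = -383.8 / (6371000 × 0.999617) = -6.0265e-05 rad = -12.431″.

Δλ = -12.4″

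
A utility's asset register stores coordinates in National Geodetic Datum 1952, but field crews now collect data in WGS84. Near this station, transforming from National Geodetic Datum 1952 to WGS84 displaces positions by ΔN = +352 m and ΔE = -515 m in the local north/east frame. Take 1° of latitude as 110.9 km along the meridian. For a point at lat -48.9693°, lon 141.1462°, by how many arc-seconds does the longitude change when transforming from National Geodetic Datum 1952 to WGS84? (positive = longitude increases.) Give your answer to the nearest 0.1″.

Δλ = -25.5″

At latitude -48.9693°, cos φ = 0.656463.
1° of longitude at this latitude = 110.9 × cos φ = 72.80 km, so Δλ = -515.0 / 72801.8 = -0.0070740° = -25.466″.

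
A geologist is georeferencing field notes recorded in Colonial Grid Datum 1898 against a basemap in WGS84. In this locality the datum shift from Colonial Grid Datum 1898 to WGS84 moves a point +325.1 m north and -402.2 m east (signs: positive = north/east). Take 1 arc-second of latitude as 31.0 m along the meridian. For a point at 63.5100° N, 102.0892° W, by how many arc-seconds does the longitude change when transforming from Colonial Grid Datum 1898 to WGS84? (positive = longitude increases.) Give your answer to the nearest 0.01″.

Δλ = -29.09″

At latitude 63.5100°, cos φ = 0.446042.
1″ of longitude at this latitude = 31.00 × cos φ = 13.8273 m, so Δλ = -402.2 / 13.8273 = -29.087″.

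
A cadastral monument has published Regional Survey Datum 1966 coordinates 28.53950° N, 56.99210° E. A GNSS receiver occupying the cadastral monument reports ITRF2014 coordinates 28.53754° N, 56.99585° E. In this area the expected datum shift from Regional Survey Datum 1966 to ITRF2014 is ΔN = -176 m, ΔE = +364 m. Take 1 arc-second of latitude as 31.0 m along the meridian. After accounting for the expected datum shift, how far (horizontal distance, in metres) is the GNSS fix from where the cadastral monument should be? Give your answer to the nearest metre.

43 m

Observed coordinate differences: Δφ = -0.00196°, Δλ = +0.00375°.
Converting to metres (1° lat = 111600 m, cos φ = 0.878488): observed ΔN = -218.7 m, observed ΔE = 367.6 m.
Subtracting the expected shift leaves a residual of -218.7 − (-176) = -42.7 m north and 367.6 − (364) = 3.6 m east.
Residual distance = √((-42.7)² + 3.6²) = 42.9 m.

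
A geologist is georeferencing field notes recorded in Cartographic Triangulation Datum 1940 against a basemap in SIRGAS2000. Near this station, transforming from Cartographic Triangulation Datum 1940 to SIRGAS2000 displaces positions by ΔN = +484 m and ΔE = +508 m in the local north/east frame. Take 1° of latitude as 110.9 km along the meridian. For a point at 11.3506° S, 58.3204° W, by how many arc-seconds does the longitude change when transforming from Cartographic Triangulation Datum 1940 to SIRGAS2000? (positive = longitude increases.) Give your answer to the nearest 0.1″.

At latitude -11.3506°, cos φ = 0.980441.
1° of longitude at this latitude = 110.9 × cos φ = 108.73 km, so Δλ = 508.0 / 108730.9 = 0.0046721° = 16.820″.

Δλ = 16.8″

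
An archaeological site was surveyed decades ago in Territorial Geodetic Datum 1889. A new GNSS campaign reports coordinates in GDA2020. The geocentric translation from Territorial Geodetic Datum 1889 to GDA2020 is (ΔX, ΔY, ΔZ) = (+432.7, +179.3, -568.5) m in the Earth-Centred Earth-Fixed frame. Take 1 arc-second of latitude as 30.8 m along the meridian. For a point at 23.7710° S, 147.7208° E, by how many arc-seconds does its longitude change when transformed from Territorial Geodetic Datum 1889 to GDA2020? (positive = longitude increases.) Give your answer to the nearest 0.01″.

sin φ = -0.403082, cos φ = 0.915164, sin λ = 0.534045, cos λ = -0.845456.
East component: ΔE = −sin λ·ΔX + cos λ·ΔY = −(0.534045)(432.7) + (-0.845456)(179.3) = -382.67 m.
1° of latitude spans 3600 × 30.80 = 110880 m; at latitude φ, 1° of longitude spans that × cos φ = 101473.4 m, so Δλ = -382.67 / 101473.4 × 3600 = -13.576″.

Δλ = -13.58″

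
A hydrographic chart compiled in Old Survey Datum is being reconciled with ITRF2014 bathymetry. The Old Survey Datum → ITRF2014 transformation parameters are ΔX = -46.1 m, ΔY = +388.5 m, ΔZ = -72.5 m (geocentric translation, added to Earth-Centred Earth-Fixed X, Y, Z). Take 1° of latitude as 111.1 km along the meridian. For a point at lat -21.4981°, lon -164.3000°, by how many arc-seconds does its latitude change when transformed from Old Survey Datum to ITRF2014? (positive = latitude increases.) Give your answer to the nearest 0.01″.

sin φ = -0.366470, cos φ = 0.930430, sin λ = -0.270600, cos λ = -0.962692.
North component: ΔN = −sin φ cos λ·ΔX − sin φ sin λ·ΔY + cos φ·ΔZ = −(-0.366470)(-0.962692)(-46.1) − (-0.366470)(-0.270600)(388.5) + (0.930430)(-72.5) = -89.72 m.
1° of latitude spans 111100 m, so Δφ = -89.72 / 111100 × 3600 = -2.907″.

Δφ = -2.91″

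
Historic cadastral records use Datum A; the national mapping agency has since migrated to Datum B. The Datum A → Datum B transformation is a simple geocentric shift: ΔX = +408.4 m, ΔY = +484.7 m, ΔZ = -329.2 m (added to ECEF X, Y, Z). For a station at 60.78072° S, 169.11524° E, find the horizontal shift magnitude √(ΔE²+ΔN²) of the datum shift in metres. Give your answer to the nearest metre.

The local east axis at (φ, λ) is (−sin λ, cos λ, 0), so ΔE = −sin(169.11524°)·408.4 + cos(169.11524°)·484.7 = -553.10 m.
The local north axis is (−sin φ cos λ, −sin φ sin λ, cos φ), giving ΔN = -350.022 + 79.882 − 160.700 = -430.84 m.
Horizontal magnitude = √(ΔE² + ΔN²) = √((-553.10)² + (-430.84)²) = 701.10 m.

701 m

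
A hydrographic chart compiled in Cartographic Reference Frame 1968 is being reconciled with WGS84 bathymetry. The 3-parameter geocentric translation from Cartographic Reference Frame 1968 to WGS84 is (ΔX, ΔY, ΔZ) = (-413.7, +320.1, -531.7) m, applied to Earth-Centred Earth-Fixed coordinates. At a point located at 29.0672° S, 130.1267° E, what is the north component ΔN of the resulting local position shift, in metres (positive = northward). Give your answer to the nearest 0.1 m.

ΔN = -216.3 m

The local north axis is (−sin φ cos λ, −sin φ sin λ, cos φ), giving ΔN = 129.534 + 118.911 − 464.733 = -216.29 m.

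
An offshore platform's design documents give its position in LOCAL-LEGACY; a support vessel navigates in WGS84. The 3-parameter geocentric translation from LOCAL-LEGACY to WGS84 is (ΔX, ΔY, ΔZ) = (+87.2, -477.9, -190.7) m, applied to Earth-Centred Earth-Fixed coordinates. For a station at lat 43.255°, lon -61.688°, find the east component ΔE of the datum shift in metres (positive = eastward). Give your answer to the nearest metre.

ΔE = -150 m

The local east axis at (φ, λ) is (−sin λ, cos λ, 0), so ΔE = −sin(-61.688°)·87.2 + cos(-61.688°)·(-477.9) = -149.89 m.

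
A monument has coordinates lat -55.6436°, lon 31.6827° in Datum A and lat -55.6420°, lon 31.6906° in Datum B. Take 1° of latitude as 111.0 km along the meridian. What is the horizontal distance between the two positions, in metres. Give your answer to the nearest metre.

Δφ = -55.6420° − -55.6436° = +0.0016°; Δλ = 31.6906° − 31.6827° = +0.0079°.
ΔN = Δφ × 111000 = 177.6 m; ΔE = Δλ × 111000 × cos(-55.6436°) = +0.0079 × 111000 × 0.564339 = 494.9 m.
Distance = √(ΔE² + ΔN²) = √(494.9² + 177.6²) = 525.8 m.

526 m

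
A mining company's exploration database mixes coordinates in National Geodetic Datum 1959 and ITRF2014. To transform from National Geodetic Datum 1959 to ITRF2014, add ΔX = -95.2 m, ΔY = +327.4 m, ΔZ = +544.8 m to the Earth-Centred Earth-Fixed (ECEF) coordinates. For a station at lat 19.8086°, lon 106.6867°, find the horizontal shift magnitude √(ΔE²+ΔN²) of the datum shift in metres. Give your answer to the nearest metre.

397 m

At φ = 19.8086°, λ = 106.6867°: sin φ = 0.338879, cos φ = 0.940830, sin λ = 0.957889, cos λ = -0.287138.
ΔE = −sin λ·ΔX + cos λ·ΔY = −(0.957889)·(-95.2) + (-0.287138)·(327.4) = -2.82 m.
ΔN = −sin φ cos λ·ΔX − sin φ sin λ·ΔY + cos φ·ΔZ = −(0.338879)(-0.287138)(-95.2) − (0.338879)(0.957889)(327.4) + (0.940830)(544.8) = 397.02 m.
Horizontal magnitude = √(ΔE² + ΔN²) = √((-2.82)² + 397.02²) = 397.03 m.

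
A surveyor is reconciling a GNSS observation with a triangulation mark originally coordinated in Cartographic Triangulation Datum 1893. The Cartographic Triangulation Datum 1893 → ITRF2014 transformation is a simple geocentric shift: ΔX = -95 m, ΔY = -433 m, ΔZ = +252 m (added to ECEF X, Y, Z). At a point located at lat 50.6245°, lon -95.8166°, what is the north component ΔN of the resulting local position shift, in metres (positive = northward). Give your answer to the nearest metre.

At φ = 50.6245°, λ = -95.8166°: sin φ = 0.773005, cos φ = 0.634400, sin λ = -0.994851, cos λ = -0.101345.
ΔN = −sin φ cos λ·ΔX − sin φ sin λ·ΔY + cos φ·ΔZ = −(0.773005)(-0.101345)(-95) − (0.773005)(-0.994851)(-433) + (0.634400)(252) = -180.56 m.

ΔN = -181 m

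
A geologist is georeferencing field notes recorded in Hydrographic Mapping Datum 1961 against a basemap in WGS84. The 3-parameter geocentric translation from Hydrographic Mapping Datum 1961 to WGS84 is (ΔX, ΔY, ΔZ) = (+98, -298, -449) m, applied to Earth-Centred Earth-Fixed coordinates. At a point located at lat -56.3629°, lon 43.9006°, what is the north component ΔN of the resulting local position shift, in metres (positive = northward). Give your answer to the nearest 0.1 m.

ΔN = -362.0 m

At φ = -56.3629°, λ = 43.9006°: sin φ = -0.832563, cos φ = 0.553931, sin λ = 0.693409, cos λ = 0.720544.
ΔN = −sin φ cos λ·ΔX − sin φ sin λ·ΔY + cos φ·ΔZ = −(-0.832563)(0.720544)(98) − (-0.832563)(0.693409)(-298) + (0.553931)(-449) = -361.96 m.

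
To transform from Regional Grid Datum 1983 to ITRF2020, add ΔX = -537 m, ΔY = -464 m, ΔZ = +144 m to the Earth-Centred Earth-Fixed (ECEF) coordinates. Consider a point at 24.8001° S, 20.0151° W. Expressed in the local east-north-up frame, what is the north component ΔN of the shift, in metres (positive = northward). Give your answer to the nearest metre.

At φ = -24.8001°, λ = -20.0151°: sin φ = -0.419454, cos φ = 0.907777, sin λ = -0.342268, cos λ = 0.939602.
ΔN = −sin φ cos λ·ΔX − sin φ sin λ·ΔY + cos φ·ΔZ = −(-0.419454)(0.939602)(-537) − (-0.419454)(-0.342268)(-464) + (0.907777)(144) = -14.31 m.

ΔN = -14 m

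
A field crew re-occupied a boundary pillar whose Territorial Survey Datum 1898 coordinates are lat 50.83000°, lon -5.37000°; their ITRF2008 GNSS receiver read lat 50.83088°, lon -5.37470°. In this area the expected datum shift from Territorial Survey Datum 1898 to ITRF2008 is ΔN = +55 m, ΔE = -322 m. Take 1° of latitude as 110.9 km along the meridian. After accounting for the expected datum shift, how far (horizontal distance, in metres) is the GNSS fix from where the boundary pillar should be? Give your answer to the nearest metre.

Observed coordinate differences: Δφ = +0.00088°, Δλ = -0.00470°.
Converting to metres (1° lat = 110900 m, cos φ = 0.631623): observed ΔN = 97.6 m, observed ΔE = -329.2 m.
Subtracting the expected shift leaves a residual of 97.6 − (55) = 42.6 m north and -329.2 − (-322) = -7.2 m east.
Residual distance = √(42.6² + (-7.2)²) = 43.2 m.

43 m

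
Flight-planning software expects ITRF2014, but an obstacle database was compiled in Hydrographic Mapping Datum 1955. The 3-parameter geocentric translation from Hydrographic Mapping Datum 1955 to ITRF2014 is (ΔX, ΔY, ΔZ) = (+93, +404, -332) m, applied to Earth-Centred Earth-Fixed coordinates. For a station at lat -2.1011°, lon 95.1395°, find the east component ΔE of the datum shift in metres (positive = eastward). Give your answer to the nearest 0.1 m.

At φ = -2.1011°, λ = 95.1395°: sin φ = -0.036663, cos φ = 0.999328, sin λ = 0.995980, cos λ = -0.089581.
ΔE = −sin λ·ΔX + cos λ·ΔY = −(0.995980)·(93) + (-0.089581)·(404) = -128.82 m.

ΔE = -128.8 m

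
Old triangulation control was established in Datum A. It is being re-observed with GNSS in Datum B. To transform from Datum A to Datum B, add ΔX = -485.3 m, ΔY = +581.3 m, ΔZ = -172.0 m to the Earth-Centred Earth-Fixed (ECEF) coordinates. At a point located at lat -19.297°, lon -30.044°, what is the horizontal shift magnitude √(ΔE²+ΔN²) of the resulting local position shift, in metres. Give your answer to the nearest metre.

The local east axis at (φ, λ) is (−sin λ, cos λ, 0), so ΔE = −sin(-30.044°)·(-485.3) + cos(-30.044°)·581.3 = 260.22 m.
The local north axis is (−sin φ cos λ, −sin φ sin λ, cos φ), giving ΔN = -138.827 − 96.177 − 162.337 = -397.34 m.
Horizontal magnitude = √(ΔE² + ΔN²) = √(260.22² + (-397.34)²) = 474.97 m.

475 m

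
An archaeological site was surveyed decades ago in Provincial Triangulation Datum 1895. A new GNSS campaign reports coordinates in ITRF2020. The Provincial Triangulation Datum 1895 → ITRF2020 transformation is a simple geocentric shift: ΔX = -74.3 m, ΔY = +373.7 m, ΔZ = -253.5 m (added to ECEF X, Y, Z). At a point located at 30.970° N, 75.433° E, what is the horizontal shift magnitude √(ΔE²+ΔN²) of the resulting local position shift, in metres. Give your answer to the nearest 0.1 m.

427.4 m

At φ = 30.970°, λ = 75.433°: sin φ = 0.514589, cos φ = 0.857437, sin λ = 0.967854, cos λ = 0.251512.
ΔE = −sin λ·ΔX + cos λ·ΔY = −(0.967854)·(-74.3) + (0.251512)·(373.7) = 165.90 m.
ΔN = −sin φ cos λ·ΔX − sin φ sin λ·ΔY + cos φ·ΔZ = −(0.514589)(0.251512)(-74.3) − (0.514589)(0.967854)(373.7) + (0.857437)(-253.5) = -393.86 m.
Horizontal magnitude = √(ΔE² + ΔN²) = √(165.90² + (-393.86)²) = 427.38 m.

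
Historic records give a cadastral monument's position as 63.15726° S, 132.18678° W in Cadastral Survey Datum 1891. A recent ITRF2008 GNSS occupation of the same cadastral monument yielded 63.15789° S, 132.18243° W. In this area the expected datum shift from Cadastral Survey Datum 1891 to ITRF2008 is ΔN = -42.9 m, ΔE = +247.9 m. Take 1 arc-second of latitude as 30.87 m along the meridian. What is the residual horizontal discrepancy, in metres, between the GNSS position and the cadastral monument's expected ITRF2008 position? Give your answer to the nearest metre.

40 m

Observed coordinate differences: Δφ = -0.00063°, Δλ = +0.00435°.
Converting to metres (1° lat = 111132 m, cos φ = 0.451543): observed ΔN = -70.0 m, observed ΔE = 218.3 m.
Subtracting the expected shift leaves a residual of -70.0 − (-42.9) = -27.1 m north and 218.3 − (247.9) = -29.6 m east.
Residual distance = √((-27.1)² + (-29.6)²) = 40.2 m.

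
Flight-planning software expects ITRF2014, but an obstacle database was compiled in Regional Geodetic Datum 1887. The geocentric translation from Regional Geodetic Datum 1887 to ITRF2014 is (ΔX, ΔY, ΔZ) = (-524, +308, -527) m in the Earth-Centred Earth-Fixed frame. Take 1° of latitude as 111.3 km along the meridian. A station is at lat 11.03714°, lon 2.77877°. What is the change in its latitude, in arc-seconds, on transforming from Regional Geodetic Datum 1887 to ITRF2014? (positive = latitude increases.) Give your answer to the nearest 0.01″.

sin φ = 0.191445, cos φ = 0.981503, sin λ = 0.048480, cos λ = 0.998824.
North component: ΔN = −sin φ cos λ·ΔX − sin φ sin λ·ΔY + cos φ·ΔZ = −(0.191445)(0.998824)(-524) − (0.191445)(0.048480)(308) + (0.981503)(-527) = -419.91 m.
1° of latitude spans 111300 m, so Δφ = -419.91 / 111300 × 3600 = -13.582″.

Δφ = -13.58″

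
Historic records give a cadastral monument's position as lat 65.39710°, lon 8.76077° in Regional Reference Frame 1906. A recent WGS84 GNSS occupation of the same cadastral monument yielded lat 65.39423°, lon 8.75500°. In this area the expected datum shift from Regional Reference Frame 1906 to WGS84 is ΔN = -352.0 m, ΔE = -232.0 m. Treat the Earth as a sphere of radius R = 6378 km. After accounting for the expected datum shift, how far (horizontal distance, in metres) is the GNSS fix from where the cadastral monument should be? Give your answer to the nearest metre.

Observed coordinate differences: Δφ = -0.00287°, Δλ = -0.00577°.
Converting to metres (1° lat = 111317 m, cos φ = 0.416327): observed ΔN = -319.5 m, observed ΔE = -267.4 m.
Subtracting the expected shift leaves a residual of -319.5 − (-352.0) = 32.5 m north and -267.4 − (-232.0) = -35.4 m east.
Residual distance = √(32.5² + (-35.4)²) = 48.1 m.

48 m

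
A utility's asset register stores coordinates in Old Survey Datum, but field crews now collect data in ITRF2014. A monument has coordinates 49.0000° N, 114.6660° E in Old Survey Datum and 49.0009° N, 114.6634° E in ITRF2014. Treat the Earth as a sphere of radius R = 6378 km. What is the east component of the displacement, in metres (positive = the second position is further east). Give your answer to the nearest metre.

ΔE = -190 m

Δφ = 49.0009° − 49.0000° = +0.0009°; Δλ = 114.6634° − 114.6660° = -0.0026°.
1° along a meridian = πR/180 = 111317 m.
ΔN = Δφ × 111317 = 100.2 m; ΔE = Δλ × 111317 × cos(49.0000°) = -0.0026 × 111317 × 0.656059 = -189.9 m.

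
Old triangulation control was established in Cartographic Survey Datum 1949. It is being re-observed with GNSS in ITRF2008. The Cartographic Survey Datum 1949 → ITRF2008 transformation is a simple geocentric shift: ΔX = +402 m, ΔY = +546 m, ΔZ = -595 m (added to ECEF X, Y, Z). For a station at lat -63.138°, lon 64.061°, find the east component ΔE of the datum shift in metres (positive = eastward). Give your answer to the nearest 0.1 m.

ΔE = -122.7 m

The local east axis at (φ, λ) is (−sin λ, cos λ, 0), so ΔE = −sin(64.061°)·402 + cos(64.061°)·546 = -122.67 m.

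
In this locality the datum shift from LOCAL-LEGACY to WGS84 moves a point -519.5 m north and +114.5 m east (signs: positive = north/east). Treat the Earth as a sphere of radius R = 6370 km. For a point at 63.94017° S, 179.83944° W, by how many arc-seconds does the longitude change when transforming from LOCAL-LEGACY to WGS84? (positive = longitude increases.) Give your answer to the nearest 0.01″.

Δλ = 8.44″

At latitude -63.94017°, cos φ = 0.439309.
One radian of longitude at latitude φ spans R cos φ, so Δλ = ΔE / (R cos φ) = 114.5 / (6370000 × 0.439309) = 4.0916e-05 rad = 8.440″.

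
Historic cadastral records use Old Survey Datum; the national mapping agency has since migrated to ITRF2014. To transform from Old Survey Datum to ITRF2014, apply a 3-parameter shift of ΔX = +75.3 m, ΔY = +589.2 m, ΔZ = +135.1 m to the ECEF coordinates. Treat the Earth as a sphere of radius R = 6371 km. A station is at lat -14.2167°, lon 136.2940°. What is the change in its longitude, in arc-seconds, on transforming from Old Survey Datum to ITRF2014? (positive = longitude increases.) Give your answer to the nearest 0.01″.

sin φ = -0.245590, cos φ = 0.969374, sin λ = 0.690958, cos λ = -0.722895.
East component: ΔE = −sin λ·ΔX + cos λ·ΔY = −(0.690958)(75.3) + (-0.722895)(589.2) = -477.96 m.
1° of latitude spans πR/180 = 111195 m; at latitude φ, 1° of longitude spans that × cos φ = 107789.4 m, so Δλ = -477.96 / 107789.4 × 3600 = -15.963″.

Δλ = -15.96″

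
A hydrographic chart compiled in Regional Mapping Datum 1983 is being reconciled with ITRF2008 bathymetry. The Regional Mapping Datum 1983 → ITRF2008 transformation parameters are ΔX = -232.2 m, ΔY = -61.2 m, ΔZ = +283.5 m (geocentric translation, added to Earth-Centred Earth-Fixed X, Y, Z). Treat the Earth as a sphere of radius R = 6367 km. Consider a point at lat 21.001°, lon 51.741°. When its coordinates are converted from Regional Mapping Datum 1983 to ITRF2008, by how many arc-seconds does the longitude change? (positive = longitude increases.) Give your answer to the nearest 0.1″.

Δλ = 5.0″

sin φ = 0.358384, cos φ = 0.933574, sin λ = 0.785220, cos λ = 0.619217.
East component: ΔE = −sin λ·ΔX + cos λ·ΔY = −(0.785220)(-232.2) + (0.619217)(-61.2) = 144.43 m.
1° of latitude spans πR/180 = 111125 m; at latitude φ, 1° of longitude spans that × cos φ = 103743.5 m, so Δλ = 144.43 / 103743.5 × 3600 = 5.012″.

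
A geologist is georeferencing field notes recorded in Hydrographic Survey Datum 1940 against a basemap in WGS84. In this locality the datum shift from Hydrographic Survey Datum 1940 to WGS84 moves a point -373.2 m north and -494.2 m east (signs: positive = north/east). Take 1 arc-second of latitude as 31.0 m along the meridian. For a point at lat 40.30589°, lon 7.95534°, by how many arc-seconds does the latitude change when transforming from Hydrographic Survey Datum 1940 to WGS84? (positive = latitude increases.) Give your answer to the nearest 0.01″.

1″ of latitude = 31.00 m, so Δφ = -373.2 / 31.00 = -12.039″.

Δφ = -12.04″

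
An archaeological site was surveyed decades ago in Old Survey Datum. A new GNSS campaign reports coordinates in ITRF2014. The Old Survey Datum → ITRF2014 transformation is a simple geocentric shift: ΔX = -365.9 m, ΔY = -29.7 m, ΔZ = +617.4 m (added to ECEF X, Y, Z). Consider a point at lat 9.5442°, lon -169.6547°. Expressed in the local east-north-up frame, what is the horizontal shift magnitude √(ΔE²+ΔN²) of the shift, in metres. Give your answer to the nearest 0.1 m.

549.5 m

The local east axis at (φ, λ) is (−sin λ, cos λ, 0), so ΔE = −sin(-169.6547°)·(-365.9) + cos(-169.6547°)·(-29.7) = -36.49 m.
The local north axis is (−sin φ cos λ, −sin φ sin λ, cos φ), giving ΔN = -59.683 − 0.884 + 608.854 = 548.29 m.
Horizontal magnitude = √(ΔE² + ΔN²) = √((-36.49)² + 548.29²) = 549.50 m.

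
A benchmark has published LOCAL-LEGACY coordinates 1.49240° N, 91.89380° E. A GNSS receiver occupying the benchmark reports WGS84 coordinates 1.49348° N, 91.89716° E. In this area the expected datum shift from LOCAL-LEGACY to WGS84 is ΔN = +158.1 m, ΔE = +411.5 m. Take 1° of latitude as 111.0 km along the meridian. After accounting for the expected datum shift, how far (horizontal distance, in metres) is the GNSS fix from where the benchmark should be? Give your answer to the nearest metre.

Observed coordinate differences: Δφ = +0.00108°, Δλ = +0.00336°.
Converting to metres (1° lat = 111000 m, cos φ = 0.999661): observed ΔN = 119.9 m, observed ΔE = 372.8 m.
Subtracting the expected shift leaves a residual of 119.9 − (158.1) = -38.2 m north and 372.8 − (411.5) = -38.7 m east.
Residual distance = √((-38.2)² + (-38.7)²) = 54.4 m.

54 m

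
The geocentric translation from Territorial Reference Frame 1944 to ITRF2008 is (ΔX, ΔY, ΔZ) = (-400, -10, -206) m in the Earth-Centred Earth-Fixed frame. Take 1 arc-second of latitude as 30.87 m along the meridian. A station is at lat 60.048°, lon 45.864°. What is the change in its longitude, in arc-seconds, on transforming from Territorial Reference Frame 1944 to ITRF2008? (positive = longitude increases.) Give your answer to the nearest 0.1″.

Δλ = 18.2″

sin φ = 0.866444, cos φ = 0.499274, sin λ = 0.717689, cos λ = 0.696364.
East component: ΔE = −sin λ·ΔX + cos λ·ΔY = −(0.717689)(-400) + (0.696364)(-10) = 280.11 m.
1° of latitude spans 3600 × 30.87 = 111132 m; at latitude φ, 1° of longitude spans that × cos φ = 55485.4 m, so Δλ = 280.11 / 55485.4 × 3600 = 18.174″.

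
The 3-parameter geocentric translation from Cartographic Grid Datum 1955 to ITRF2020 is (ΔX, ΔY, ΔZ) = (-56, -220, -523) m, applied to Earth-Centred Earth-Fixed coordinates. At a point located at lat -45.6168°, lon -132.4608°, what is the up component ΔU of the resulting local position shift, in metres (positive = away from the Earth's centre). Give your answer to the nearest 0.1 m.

The local up (radial) axis is (cos φ cos λ, cos φ sin λ, sin φ), giving ΔU = 26.443 + 113.523 + 373.776 = 513.74 m.

ΔU = 513.7 m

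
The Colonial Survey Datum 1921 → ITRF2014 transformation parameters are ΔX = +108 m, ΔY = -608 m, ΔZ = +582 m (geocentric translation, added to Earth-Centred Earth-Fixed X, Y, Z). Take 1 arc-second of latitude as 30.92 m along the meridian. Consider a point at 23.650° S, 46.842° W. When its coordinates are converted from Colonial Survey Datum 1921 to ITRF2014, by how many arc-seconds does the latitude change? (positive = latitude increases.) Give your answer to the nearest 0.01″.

sin φ = -0.401149, cos φ = 0.916013, sin λ = -0.729470, cos λ = 0.684013.
North component: ΔN = −sin φ cos λ·ΔX − sin φ sin λ·ΔY + cos φ·ΔZ = −(-0.401149)(0.684013)(108) − (-0.401149)(-0.729470)(-608) + (0.916013)(582) = 740.67 m.
1° of latitude spans 3600 × 30.92 = 111312 m, so Δφ = 740.67 / 111312 × 3600 = 23.954″.

Δφ = 23.95″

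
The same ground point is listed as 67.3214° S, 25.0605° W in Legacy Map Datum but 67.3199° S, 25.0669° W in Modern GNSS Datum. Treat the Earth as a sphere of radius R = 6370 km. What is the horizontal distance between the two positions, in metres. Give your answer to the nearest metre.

Δφ = -67.3199° − -67.3214° = +0.0015°; Δλ = -25.0669° − -25.0605° = -0.0064°.
1° along a meridian = πR/180 = 111177 m.
ΔN = Δφ × 111177 = 166.8 m; ΔE = Δλ × 111177 × cos(-67.3214°) = -0.0064 × 111177 × 0.385561 = -274.3 m.
Distance = √(ΔE² + ΔN²) = √((-274.3)² + 166.8²) = 321.1 m.

321 m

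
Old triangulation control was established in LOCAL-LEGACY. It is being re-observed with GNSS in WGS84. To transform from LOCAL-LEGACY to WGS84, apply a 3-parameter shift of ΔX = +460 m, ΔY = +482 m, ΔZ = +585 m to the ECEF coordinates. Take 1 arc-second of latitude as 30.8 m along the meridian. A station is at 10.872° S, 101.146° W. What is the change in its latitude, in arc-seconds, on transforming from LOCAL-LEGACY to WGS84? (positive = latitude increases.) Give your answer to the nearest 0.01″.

Δφ = 15.21″

sin φ = -0.188616, cos φ = 0.982051, sin λ = -0.981138, cos λ = -0.193310.
North component: ΔN = −sin φ cos λ·ΔX − sin φ sin λ·ΔY + cos φ·ΔZ = −(-0.188616)(-0.193310)(460) − (-0.188616)(-0.981138)(482) + (0.982051)(585) = 468.53 m.
1° of latitude spans 3600 × 30.80 = 110880 m, so Δφ = 468.53 / 110880 × 3600 = 15.212″.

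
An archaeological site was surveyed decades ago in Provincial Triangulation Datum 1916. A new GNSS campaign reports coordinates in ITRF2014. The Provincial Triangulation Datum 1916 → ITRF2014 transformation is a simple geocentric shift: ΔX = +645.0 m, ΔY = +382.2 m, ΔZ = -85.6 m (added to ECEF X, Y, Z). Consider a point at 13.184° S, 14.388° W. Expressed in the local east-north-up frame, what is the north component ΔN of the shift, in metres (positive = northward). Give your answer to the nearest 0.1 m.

ΔN = 37.5 m

At φ = -13.184°, λ = -14.388°: sin φ = -0.228079, cos φ = 0.973643, sin λ = -0.248487, cos λ = 0.968635.
ΔN = −sin φ cos λ·ΔX − sin φ sin λ·ΔY + cos φ·ΔZ = −(-0.228079)(0.968635)(645.0) − (-0.228079)(-0.248487)(382.2) + (0.973643)(-85.6) = 37.49 m.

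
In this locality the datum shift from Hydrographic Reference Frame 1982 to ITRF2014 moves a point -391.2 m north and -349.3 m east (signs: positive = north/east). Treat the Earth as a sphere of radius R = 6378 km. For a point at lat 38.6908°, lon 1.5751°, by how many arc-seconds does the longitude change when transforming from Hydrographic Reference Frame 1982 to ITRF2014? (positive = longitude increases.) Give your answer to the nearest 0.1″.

Δλ = -14.5″

At latitude 38.6908°, cos φ = 0.780531.
One radian of longitude at latitude φ spans R cos φ, so Δλ = ΔE / (R cos φ) = -349.3 / (6378000 × 0.780531) = -7.0166e-05 rad = -14.473″.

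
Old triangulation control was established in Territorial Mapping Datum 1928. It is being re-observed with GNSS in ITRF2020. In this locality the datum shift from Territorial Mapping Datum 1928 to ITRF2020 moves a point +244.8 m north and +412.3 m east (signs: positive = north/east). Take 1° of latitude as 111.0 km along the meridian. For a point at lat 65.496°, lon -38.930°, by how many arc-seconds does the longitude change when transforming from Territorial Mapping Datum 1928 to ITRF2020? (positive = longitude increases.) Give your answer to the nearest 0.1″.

At latitude 65.496°, cos φ = 0.414757.
1° of longitude at this latitude = 111.0 × cos φ = 46.04 km, so Δλ = 412.3 / 46038.0 = 0.0089556° = 32.240″.

Δλ = 32.2″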